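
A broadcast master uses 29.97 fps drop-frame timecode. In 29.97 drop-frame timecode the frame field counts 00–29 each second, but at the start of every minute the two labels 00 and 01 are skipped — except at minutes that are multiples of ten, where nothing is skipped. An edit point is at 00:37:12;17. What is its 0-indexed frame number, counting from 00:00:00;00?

Complete 10-minute blocks: 3, each 17982 frames → 53946.
Remaining 7 whole minutes in the current block: 1800 + 6 × 1798 = 12588 frames.
Within the current minute: 12 × 30 + 17 − 2 = 375 (labels ;00/;01 skipped at this minute). Total = 53946 + 12588 + 375 = 66909.

66909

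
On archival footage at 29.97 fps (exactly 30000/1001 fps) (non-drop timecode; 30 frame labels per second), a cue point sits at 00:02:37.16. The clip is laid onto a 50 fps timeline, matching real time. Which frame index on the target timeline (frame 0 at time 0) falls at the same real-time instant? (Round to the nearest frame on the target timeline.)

frame 7885

Source frame index: (0×3600 + 2×60 + 37) × 30 + 16 = 4726.
Real time: 4726 / (30000/1001) = 2365363/15000 s.
Target frame: (2365363/15000) × (50) = 2365363/300 ≈ 7884.543 → 7885.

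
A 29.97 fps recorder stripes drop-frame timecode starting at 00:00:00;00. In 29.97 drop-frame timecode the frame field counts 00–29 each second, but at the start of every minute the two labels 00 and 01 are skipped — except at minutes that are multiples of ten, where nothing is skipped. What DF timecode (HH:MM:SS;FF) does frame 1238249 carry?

11:28:36;09

Ten DF minutes hold 17982 frames, so frame 1238249 lies in block 68 (frames 1222776–1240757) with 15473 frames into that block.
The block's first minute is 1800 frames and the rest 1798 each; 15473 frames reaches minute 8, so 68 × 18 + 8 × 2 = 1240 labels have been skipped so far.
Adding those back, label number 1238249 + 1240 = 1239489 at 30 labels/s is 41316 s + 9 f = 11 h 28 min 36 s frame 9, i.e. 11:28:36;09.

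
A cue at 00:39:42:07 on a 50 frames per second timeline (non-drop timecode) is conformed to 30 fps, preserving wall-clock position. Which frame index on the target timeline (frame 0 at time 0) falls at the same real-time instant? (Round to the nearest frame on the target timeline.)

frame 71464

Source frame index: (0×3600 + 39×60 + 42) × 50 + 7 = 119107.
Real time: 119107 / (50) = 119107/50 s.
Target frame: (119107/50) × (30) = 357321/5 ≈ 71464.200 → 71464.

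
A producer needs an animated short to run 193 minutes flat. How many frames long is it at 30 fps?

347400 frames

193 min = 11580 s.
Frames = 11580 × 30 = 347400.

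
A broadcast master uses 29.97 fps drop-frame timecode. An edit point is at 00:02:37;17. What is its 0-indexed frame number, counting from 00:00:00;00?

As if non-drop at 30 labels/s: (0 × 3600 + 2 × 60 + 37) × 30 + 17 = 4727.
Minute boundaries passed: 2; those not divisible by 10: 2 − 0 = 2; dropped labels = 2 × 2 = 4.
Actual frame index = 4727 − 4 = 4723.

4723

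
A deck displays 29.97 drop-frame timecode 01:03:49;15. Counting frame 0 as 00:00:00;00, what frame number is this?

114771

Complete 10-minute blocks: 6, each 17982 frames → 107892.
Remaining 3 whole minutes in the current block: 1800 + 2 × 1798 = 5396 frames.
Within the current minute: 49 × 30 + 15 − 2 = 1483 (labels ;00/;01 skipped at this minute). Total = 107892 + 5396 + 1483 = 114771.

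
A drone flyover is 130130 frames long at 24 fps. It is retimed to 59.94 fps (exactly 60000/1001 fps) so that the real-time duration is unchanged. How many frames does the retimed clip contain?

Target frames = source frames × (target rate / source rate) = 130130 × (60000/1001)/(24) = 130130 × 2500/1001 = 325000.

325000 frames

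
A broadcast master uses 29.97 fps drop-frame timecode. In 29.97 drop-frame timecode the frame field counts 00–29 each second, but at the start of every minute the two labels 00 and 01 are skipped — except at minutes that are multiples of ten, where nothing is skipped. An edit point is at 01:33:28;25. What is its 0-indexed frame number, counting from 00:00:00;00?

168097

Complete 10-minute blocks: 9, each 17982 frames → 161838.
Remaining 3 whole minutes in the current block: 1800 + 2 × 1798 = 5396 frames.
Within the current minute: 28 × 30 + 25 − 2 = 863 (labels ;00/;01 skipped at this minute). Total = 161838 + 5396 + 863 = 168097.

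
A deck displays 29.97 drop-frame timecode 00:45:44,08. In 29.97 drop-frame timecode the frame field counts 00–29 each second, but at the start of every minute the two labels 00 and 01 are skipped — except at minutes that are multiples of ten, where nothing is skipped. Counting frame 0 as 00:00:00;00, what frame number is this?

82246

As if non-drop at 30 labels/s: (0 × 3600 + 45 × 60 + 44) × 30 + 8 = 82328.
Minute boundaries passed: 45; those not divisible by 10: 45 − 4 = 41; dropped labels = 2 × 41 = 82.
Actual frame index = 82328 − 82 = 82246.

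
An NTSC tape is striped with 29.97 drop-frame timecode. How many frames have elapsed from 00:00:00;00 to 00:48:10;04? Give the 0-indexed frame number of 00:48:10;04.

86616

As if non-drop at 30 labels/s: (0 × 3600 + 48 × 60 + 10) × 30 + 4 = 86704.
Minute boundaries passed: 48; those not divisible by 10: 48 − 4 = 44; dropped labels = 2 × 44 = 88.
Actual frame index = 86704 − 88 = 86616.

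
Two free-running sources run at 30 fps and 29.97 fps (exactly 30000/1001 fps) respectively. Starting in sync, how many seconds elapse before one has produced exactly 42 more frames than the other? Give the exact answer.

1401.4 seconds

The gap grows by |30000/1001 − 30| = 30/1001 frames per second.
Time for a 42-frame gap: 42 ÷ (30/1001) = 1401.4 s.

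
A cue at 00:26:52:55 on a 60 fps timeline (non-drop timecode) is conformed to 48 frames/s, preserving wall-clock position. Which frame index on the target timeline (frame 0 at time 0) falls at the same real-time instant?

frame 77420

Source frame index: (0×3600 + 26×60 + 52) × 60 + 55 = 96775.
Real time: 96775 / (60) = 19355/12 s.
Target frame: (19355/12) × (48) = 77420.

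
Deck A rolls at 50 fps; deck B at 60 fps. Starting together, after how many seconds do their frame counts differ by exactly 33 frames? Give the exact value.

The gap grows by |60 − 50| = 10 frames per second.
Time for a 33-frame gap: 33 ÷ (10) = 3.3 s.

3.3 seconds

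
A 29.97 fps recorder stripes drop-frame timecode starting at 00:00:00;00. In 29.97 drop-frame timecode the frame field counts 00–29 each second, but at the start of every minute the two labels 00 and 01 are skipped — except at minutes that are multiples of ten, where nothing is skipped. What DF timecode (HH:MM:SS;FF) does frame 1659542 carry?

Ten DF minutes hold 17982 frames, so frame 1659542 lies in block 92 (frames 1654344–1672325) with 5198 frames into that block.
The block's first minute is 1800 frames and the rest 1798 each; 5198 frames reaches minute 2, so 92 × 18 + 2 × 2 = 1660 labels have been skipped so far.
Adding those back, label number 1659542 + 1660 = 1661202 at 30 labels/s is 55373 s + 12 f = 15 h 22 min 53 s frame 12, i.e. 15:22:53;12.

15:22:53;12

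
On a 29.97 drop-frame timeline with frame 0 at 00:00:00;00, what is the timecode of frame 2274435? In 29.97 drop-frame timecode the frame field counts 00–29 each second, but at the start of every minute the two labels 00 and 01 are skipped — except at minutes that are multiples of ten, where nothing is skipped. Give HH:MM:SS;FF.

21:04:50;11

Each 10-minute DF block holds 10 × 60 × 30 − 9 × 2 = 17982 frames. 2274435 ÷ 17982 → 126 full blocks, remainder 8703.
Within the partial block the first minute is 1800 frames and each further minute 1798, so 4 further minute boundaries passed. Total skipped labels = 18 × 126 + 2 × 4 = 2276.
Non-drop label index = 2274435 + 2276 = 2276711; at 30 labels/s that is 21:04:50:11, i.e. DF 21:04:50;11.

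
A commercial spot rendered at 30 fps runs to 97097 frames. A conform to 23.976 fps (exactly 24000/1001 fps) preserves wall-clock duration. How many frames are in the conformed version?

Target frames = source frames × (target rate / source rate) = 97097 × (24000/1001)/(30) = 97097 × 800/1001 = 77600.

77600 frames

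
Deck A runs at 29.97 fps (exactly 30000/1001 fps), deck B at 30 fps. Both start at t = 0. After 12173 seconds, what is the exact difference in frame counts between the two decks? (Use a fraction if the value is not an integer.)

52170/143 frames

A emits 30000/1001 × 12173 = 52170000/143 frames; B emits 30 × 12173 = 365190.
Difference = 52170/143 frames (≈ 364.8252); B is ahead of A.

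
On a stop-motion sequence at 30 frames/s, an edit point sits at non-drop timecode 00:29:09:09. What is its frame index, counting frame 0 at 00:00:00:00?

Total seconds to the label: (0 × 3600 + 29 × 60 + 9) = 1749.
Frame index = 1749 × 30 + 9 = 52479.

frame 52479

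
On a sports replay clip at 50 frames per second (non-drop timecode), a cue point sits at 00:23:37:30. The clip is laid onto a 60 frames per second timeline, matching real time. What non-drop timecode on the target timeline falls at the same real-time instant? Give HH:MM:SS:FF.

Source frame index: (0×3600 + 23×60 + 37) × 50 + 30 = 70880.
Real time: 70880 / (50) = 7088/5 s.
Target frame: (7088/5) × (60) = 85056.
At 60 labels/s: frame 85056 → 00:23:37:36.

00:23:37:36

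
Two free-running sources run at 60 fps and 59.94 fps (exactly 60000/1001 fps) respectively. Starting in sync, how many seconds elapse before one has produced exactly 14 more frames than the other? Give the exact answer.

7007/30 seconds

The gap grows by |60000/1001 − 60| = 60/1001 frames per second.
Time for a 14-frame gap: 14 ÷ (60/1001) = 7007/30 s.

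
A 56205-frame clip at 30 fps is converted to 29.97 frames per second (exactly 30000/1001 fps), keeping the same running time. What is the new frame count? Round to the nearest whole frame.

56149 frames

Frames at target rate = 56205 × (30000/1001) / (30) = 56205000/1001 ≈ 56148.851.
Nearest whole frame: 56149.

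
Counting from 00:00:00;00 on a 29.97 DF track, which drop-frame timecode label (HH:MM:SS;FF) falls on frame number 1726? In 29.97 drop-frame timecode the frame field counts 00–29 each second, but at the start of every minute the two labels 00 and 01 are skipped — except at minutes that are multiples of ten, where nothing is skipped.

00:00:57;16

Ten DF minutes hold 17982 frames, so frame 1726 lies in block 0 (frames 0–17981) with 1726 frames into that block.
The block's first minute is 1800 frames and the rest 1798 each; 1726 frames reaches minute 0, so 0 × 18 + 0 × 2 = 0 labels have been skipped so far.
Adding those back, label number 1726 + 0 = 1726 at 30 labels/s is 57 s + 16 f = 0 h 0 min 57 s frame 16, i.e. 00:00:57;16.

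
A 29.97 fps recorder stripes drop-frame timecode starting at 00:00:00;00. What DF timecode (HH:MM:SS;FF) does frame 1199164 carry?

Each 10-minute DF block holds 10 × 60 × 30 − 9 × 2 = 17982 frames. 1199164 ÷ 17982 → 66 full blocks, remainder 12352.
Within the partial block the first minute is 1800 frames and each further minute 1798, so 6 further minute boundaries passed. Total skipped labels = 18 × 66 + 2 × 6 = 1200.
Non-drop label index = 1199164 + 1200 = 1200364; at 30 labels/s that is 11:06:52:04, i.e. DF 11:06:52;04.

11:06:52;04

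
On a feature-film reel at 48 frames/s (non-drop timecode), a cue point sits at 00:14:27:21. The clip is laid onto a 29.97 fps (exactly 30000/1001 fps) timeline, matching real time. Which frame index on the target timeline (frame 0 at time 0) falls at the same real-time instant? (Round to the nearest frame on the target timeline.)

frame 25997

Source frame index: (0×3600 + 14×60 + 27) × 48 + 21 = 41637.
Real time: 41637 / (48) = 13879/16 s.
Target frame: (13879/16) × (30000/1001) = 26023125/1001 ≈ 25997.128 → 25997.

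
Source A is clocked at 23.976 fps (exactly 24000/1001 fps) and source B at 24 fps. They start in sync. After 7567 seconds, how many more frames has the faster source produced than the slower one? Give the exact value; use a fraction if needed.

25944/143 frames

A emits 24000/1001 × 7567 = 25944000/143 frames; B emits 24 × 7567 = 181608.
Difference = 25944/143 frames (≈ 181.4266); B is ahead of A.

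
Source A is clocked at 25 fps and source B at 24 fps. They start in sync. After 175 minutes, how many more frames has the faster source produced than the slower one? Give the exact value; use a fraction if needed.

10500 frames

175 min = 10500 s.
A emits 25 × 10500 = 262500 frames; B emits 24 × 10500 = 252000.
Difference = 10500 frames; B is behind A.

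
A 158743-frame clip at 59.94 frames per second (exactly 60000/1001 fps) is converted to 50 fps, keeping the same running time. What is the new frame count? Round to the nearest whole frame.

Frames at target rate = 158743 × (50) / (60000/1001) = 158901743/1200 ≈ 132418.119.
Nearest whole frame: 132418.

132418 frames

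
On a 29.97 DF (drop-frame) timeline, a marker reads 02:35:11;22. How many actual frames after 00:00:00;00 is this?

279072

As if non-drop at 30 labels/s: (2 × 3600 + 35 × 60 + 11) × 30 + 22 = 279352.
Minute boundaries passed: 155; those not divisible by 10: 155 − 15 = 140; dropped labels = 2 × 140 = 280.
Actual frame index = 279352 − 280 = 279072.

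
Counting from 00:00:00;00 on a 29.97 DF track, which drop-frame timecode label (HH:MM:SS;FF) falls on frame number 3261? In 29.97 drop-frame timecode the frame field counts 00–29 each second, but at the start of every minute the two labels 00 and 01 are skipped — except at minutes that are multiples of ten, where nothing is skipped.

Ten DF minutes hold 17982 frames, so frame 3261 lies in block 0 (frames 0–17981) with 3261 frames into that block.
The block's first minute is 1800 frames and the rest 1798 each; 3261 frames reaches minute 1, so 0 × 18 + 1 × 2 = 2 labels have been skipped so far.
Adding those back, label number 3261 + 2 = 3263 at 30 labels/s is 108 s + 23 f = 0 h 1 min 48 s frame 23, i.e. 00:01:48;23.

00:01:48;23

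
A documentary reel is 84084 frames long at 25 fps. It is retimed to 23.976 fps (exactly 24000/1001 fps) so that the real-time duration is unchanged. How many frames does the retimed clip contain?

80640 frames

Target frames = source frames × (target rate / source rate) = 84084 × (24000/1001)/(25) = 84084 × 960/1001 = 80640.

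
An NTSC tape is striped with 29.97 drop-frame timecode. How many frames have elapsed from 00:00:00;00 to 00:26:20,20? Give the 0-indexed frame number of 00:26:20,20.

47372

As if non-drop at 30 labels/s: (0 × 3600 + 26 × 60 + 20) × 30 + 20 = 47420.
Minute boundaries passed: 26; those not divisible by 10: 26 − 2 = 24; dropped labels = 2 × 24 = 48.
Actual frame index = 47420 − 48 = 47372.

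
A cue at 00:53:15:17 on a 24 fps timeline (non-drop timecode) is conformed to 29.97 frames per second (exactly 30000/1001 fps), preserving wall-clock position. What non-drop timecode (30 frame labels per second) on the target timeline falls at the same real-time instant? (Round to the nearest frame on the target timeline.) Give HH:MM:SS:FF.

00:53:12:15

Source frame index: (0×3600 + 53×60 + 15) × 24 + 17 = 76697.
Real time: 76697 / (24) = 76697/24 s.
Target frame: (76697/24) × (30000/1001) = 95871250/1001 ≈ 95775.475 → 95775.
At 30 labels/s: frame 95775 → 00:53:12:15.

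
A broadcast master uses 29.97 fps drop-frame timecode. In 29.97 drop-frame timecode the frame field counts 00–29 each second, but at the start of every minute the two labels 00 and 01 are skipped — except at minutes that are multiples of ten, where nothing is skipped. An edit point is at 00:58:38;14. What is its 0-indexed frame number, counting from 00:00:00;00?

105448

Complete 10-minute blocks: 5, each 17982 frames → 89910.
Remaining 8 whole minutes in the current block: 1800 + 7 × 1798 = 14386 frames.
Within the current minute: 38 × 30 + 14 − 2 = 1152 (labels ;00/;01 skipped at this minute). Total = 89910 + 14386 + 1152 = 105448.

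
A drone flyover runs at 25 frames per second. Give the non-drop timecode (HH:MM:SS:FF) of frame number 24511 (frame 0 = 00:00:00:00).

00:16:20:11

24511 ÷ 25 = 980 full seconds, remainder 11 frames.
980 s = 0 h 16 min 20 s.
Timecode: 00:16:20:11.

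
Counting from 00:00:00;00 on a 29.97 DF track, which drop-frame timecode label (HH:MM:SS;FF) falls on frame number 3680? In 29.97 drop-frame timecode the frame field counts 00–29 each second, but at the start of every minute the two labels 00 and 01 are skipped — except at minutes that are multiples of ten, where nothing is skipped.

Each 10-minute DF block holds 10 × 60 × 30 − 9 × 2 = 17982 frames. 3680 ÷ 17982 → 0 full blocks, remainder 3680.
Within the partial block the first minute is 1800 frames and each further minute 1798, so 2 further minute boundaries passed. Total skipped labels = 18 × 0 + 2 × 2 = 4.
Non-drop label index = 3680 + 4 = 3684; at 30 labels/s that is 00:02:02:24, i.e. DF 00:02:02;24.

00:02:02;24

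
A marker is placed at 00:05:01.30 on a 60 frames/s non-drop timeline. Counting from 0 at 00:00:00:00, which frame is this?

Total seconds to the label: (0 × 3600 + 5 × 60 + 1) = 301.
Frame index = 301 × 60 + 30 = 18090.

frame 18090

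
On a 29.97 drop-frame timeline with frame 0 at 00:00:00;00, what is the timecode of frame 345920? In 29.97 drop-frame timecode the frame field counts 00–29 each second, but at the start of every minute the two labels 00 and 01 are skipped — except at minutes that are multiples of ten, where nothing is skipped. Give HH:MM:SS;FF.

Each 10-minute DF block holds 10 × 60 × 30 − 9 × 2 = 17982 frames. 345920 ÷ 17982 → 19 full blocks, remainder 4262.
Within the partial block the first minute is 1800 frames and each further minute 1798, so 2 further minute boundaries passed. Total skipped labels = 18 × 19 + 2 × 2 = 346.
Non-drop label index = 345920 + 346 = 346266; at 30 labels/s that is 03:12:22:06, i.e. DF 03:12:22;06.

03:12:22;06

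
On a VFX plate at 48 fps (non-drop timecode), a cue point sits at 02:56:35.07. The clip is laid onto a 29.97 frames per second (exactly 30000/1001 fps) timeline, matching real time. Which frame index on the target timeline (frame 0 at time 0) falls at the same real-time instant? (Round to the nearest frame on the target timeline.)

Source frame index: (2×3600 + 56×60 + 35) × 48 + 7 = 508567.
Real time: 508567 / (48) = 508567/48 s.
Target frame: (508567/48) × (30000/1001) = 317854375/1001 ≈ 317536.838 → 317537.

frame 317537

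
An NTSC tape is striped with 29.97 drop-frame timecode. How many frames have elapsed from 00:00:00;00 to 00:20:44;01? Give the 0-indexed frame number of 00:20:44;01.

As if non-drop at 30 labels/s: (0 × 3600 + 20 × 60 + 44) × 30 + 1 = 37321.
Minute boundaries passed: 20; those not divisible by 10: 20 − 2 = 18; dropped labels = 2 × 18 = 36.
Actual frame index = 37321 − 36 = 37285.

37285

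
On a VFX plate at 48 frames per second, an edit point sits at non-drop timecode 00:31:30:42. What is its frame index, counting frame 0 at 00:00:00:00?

Total seconds to the label: (0 × 3600 + 31 × 60 + 30) = 1890.
Frame index = 1890 × 48 + 42 = 90762.

frame 90762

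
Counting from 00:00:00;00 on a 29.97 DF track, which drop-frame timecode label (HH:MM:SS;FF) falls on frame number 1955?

00:01:05;07

Each 10-minute DF block holds 10 × 60 × 30 − 9 × 2 = 17982 frames. 1955 ÷ 17982 → 0 full blocks, remainder 1955.
Within the partial block the first minute is 1800 frames and each further minute 1798, so 1 further minute boundary passed. Total skipped labels = 18 × 0 + 2 × 1 = 2.
Non-drop label index = 1955 + 2 = 1957; at 30 labels/s that is 00:01:05:07, i.e. DF 00:01:05;07.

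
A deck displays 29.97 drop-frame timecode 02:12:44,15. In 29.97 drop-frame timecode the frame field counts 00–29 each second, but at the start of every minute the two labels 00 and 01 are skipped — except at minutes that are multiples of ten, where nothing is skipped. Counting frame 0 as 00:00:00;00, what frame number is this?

238697

Complete 10-minute blocks: 13, each 17982 frames → 233766.
Remaining 2 whole minutes in the current block: 1800 + 1 × 1798 = 3598 frames.
Within the current minute: 44 × 30 + 15 − 2 = 1333 (labels ;00/;01 skipped at this minute). Total = 233766 + 3598 + 1333 = 238697.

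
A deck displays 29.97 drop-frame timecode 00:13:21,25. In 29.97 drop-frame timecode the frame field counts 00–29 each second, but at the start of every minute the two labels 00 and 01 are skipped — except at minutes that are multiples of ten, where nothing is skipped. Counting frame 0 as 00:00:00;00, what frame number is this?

Complete 10-minute blocks: 1, each 17982 frames → 17982.
Remaining 3 whole minutes in the current block: 1800 + 2 × 1798 = 5396 frames.
Within the current minute: 21 × 30 + 25 − 2 = 653 (labels ;00/;01 skipped at this minute). Total = 17982 + 5396 + 653 = 24031.

24031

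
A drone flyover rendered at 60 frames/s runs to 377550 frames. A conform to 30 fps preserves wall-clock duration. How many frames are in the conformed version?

Frames at target rate = 377550 × (30) / (60) = 188775.

188775 frames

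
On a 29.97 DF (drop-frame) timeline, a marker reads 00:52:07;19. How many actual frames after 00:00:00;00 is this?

As if non-drop at 30 labels/s: (0 × 3600 + 52 × 60 + 7) × 30 + 19 = 93829.
Minute boundaries passed: 52; those not divisible by 10: 52 − 5 = 47; dropped labels = 2 × 47 = 94.
Actual frame index = 93829 − 94 = 93735.

93735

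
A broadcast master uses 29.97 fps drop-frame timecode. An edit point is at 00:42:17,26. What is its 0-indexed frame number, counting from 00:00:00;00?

76060

Complete 10-minute blocks: 4, each 17982 frames → 71928.
Remaining 2 whole minutes in the current block: 1800 + 1 × 1798 = 3598 frames.
Within the current minute: 17 × 30 + 26 − 2 = 534 (labels ;00/;01 skipped at this minute). Total = 71928 + 3598 + 534 = 76060.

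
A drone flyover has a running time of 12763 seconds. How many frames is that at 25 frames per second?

Frames = 12763 × 25 = 319075.

319075 frames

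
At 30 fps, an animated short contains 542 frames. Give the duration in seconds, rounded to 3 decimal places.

18.067 seconds

Running time = 542 × 1/30 = 271/15 s ≈ 18.067 s.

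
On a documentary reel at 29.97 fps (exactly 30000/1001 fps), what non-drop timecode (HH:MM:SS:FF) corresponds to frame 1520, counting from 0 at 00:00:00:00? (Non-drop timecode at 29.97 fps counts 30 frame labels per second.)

1520 ÷ 30 = 50 full seconds, remainder 20 frames.
50 s = 0 h 0 min 50 s.
Timecode: 00:00:50:20.

00:00:50:20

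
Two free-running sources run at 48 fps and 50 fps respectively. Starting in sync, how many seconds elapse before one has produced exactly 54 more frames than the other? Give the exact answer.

27 seconds

The gap grows by |50 − 48| = 2 frames per second.
Time for a 54-frame gap: 54 ÷ (2) = 27 s.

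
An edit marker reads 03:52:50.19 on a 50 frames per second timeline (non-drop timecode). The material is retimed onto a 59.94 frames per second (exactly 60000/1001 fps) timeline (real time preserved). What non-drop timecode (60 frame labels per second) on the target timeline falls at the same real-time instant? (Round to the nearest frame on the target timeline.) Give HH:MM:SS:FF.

Source frame index: (3×3600 + 52×60 + 50) × 50 + 19 = 698519.
Real time: 698519 / (50) = 698519/50 s.
Target frame: (698519/50) × (60000/1001) = 838222800/1001 ≈ 837385.415 → 837385.
At 60 labels/s: frame 837385 → 03:52:36:25.

03:52:36:25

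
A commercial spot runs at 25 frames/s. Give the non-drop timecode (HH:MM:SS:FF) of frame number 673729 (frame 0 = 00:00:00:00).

673729 ÷ 25 = 26949 full seconds, remainder 4 frames.
26949 s = 7 h 29 min 9 s.
Timecode: 07:29:09:04.

07:29:09:04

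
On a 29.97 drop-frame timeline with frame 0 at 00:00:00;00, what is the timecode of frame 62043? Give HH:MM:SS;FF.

Ten DF minutes hold 17982 frames, so frame 62043 lies in block 3 (frames 53946–71927) with 8097 frames into that block.
The block's first minute is 1800 frames and the rest 1798 each; 8097 frames reaches minute 4, so 3 × 18 + 4 × 2 = 62 labels have been skipped so far.
Adding those back, label number 62043 + 62 = 62105 at 30 labels/s is 2070 s + 5 f = 0 h 34 min 30 s frame 5, i.e. 00:34:30;05.

00:34:30;05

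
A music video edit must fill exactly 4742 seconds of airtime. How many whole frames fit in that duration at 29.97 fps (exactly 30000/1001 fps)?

Frames = 4742 × 30000/1001 = 142260000/1001 ≈ 142117.8821.
Complete frames: 142117.

142117 frames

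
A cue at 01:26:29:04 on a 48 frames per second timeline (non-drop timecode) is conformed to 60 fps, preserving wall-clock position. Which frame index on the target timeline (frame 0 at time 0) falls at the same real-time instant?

Source frame index: (1×3600 + 26×60 + 29) × 48 + 4 = 249076.
Real time: 249076 / (48) = 62269/12 s.
Target frame: (62269/12) × (60) = 311345.

frame 311345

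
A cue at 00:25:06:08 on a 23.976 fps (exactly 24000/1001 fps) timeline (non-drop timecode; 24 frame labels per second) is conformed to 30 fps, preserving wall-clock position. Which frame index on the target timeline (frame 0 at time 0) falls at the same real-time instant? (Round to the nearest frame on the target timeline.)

Source frame index: (0×3600 + 25×60 + 6) × 24 + 8 = 36152.
Real time: 36152 / (24000/1001) = 4523519/3000 s.
Target frame: (4523519/3000) × (30) = 4523519/100 ≈ 45235.190 → 45235.

frame 45235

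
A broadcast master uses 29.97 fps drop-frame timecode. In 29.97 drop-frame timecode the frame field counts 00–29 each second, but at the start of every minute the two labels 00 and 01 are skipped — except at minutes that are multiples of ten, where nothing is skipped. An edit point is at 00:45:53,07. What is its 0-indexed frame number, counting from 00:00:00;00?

82515

As if non-drop at 30 labels/s: (0 × 3600 + 45 × 60 + 53) × 30 + 7 = 82597.
Minute boundaries passed: 45; those not divisible by 10: 45 − 4 = 41; dropped labels = 2 × 41 = 82.
Actual frame index = 82597 − 82 = 82515.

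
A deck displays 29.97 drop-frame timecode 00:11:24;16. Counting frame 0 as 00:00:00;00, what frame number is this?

Complete 10-minute blocks: 1, each 17982 frames → 17982.
Remaining 1 whole minute in the current block: 1800 + 0 × 1798 = 1800 frames.
Within the current minute: 24 × 30 + 16 − 2 = 734 (labels ;00/;01 skipped at this minute). Total = 17982 + 1800 + 734 = 20516.

20516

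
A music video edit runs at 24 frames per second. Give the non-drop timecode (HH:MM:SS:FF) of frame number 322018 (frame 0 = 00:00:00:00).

03:43:37:10

322018 ÷ 24 = 13417 full seconds, remainder 10 frames.
13417 s = 3 h 43 min 37 s.
Timecode: 03:43:37:10.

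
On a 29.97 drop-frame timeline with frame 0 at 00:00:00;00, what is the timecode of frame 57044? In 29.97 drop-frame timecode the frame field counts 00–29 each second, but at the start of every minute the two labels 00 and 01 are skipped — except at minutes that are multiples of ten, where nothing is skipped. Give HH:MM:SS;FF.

00:31:43;10

Ten DF minutes hold 17982 frames, so frame 57044 lies in block 3 (frames 53946–71927) with 3098 frames into that block.
The block's first minute is 1800 frames and the rest 1798 each; 3098 frames reaches minute 1, so 3 × 18 + 1 × 2 = 56 labels have been skipped so far.
Adding those back, label number 57044 + 56 = 57100 at 30 labels/s is 1903 s + 10 f = 0 h 31 min 43 s frame 10, i.e. 00:31:43;10.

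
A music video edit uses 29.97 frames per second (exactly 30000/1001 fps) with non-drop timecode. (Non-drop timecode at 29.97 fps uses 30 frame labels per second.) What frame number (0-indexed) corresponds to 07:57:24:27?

Total seconds to the label: (7 × 3600 + 57 × 60 + 24) = 28644.
Frame index = 28644 × 30 + 27 = 859347.

859347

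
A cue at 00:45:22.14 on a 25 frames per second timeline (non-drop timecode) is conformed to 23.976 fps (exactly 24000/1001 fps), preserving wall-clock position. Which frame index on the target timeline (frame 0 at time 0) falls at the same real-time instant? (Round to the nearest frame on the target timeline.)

Source frame index: (0×3600 + 45×60 + 22) × 25 + 14 = 68064.
Real time: 68064 / (25) = 68064/25 s.
Target frame: (68064/25) × (24000/1001) = 65341440/1001 ≈ 65276.164 → 65276.

frame 65276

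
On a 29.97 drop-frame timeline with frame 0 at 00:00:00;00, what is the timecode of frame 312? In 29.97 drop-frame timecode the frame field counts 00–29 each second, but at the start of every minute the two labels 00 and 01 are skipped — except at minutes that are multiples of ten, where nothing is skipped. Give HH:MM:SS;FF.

Each 10-minute DF block holds 10 × 60 × 30 − 9 × 2 = 17982 frames. 312 ÷ 17982 → 0 full blocks, remainder 312.
Within the partial block the first minute is 1800 frames and each further minute 1798, so 0 further minute boundaries passed. Total skipped labels = 18 × 0 + 2 × 0 = 0.
Non-drop label index = 312 + 0 = 312; at 30 labels/s that is 00:00:10:12, i.e. DF 00:00:10;12.

00:00:10;12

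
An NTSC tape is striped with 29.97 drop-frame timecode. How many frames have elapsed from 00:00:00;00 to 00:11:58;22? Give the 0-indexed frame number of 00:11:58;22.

21542

Complete 10-minute blocks: 1, each 17982 frames → 17982.
Remaining 1 whole minute in the current block: 1800 + 0 × 1798 = 1800 frames.
Within the current minute: 58 × 30 + 22 − 2 = 1760 (labels ;00/;01 skipped at this minute). Total = 17982 + 1800 + 1760 = 21542.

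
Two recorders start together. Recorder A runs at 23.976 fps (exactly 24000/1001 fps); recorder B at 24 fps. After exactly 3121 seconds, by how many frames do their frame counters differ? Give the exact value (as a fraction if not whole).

A emits 24000/1001 × 3121 = 74904000/1001 frames; B emits 24 × 3121 = 74904.
Difference = 74904/1001 frames (≈ 74.8292); B is ahead of A.

74904/1001 frames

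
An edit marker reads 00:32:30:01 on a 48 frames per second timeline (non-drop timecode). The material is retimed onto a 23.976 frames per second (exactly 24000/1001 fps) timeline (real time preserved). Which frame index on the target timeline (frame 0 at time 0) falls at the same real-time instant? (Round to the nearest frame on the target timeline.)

Source frame index: (0×3600 + 32×60 + 30) × 48 + 1 = 93601.
Real time: 93601 / (48) = 93601/48 s.
Target frame: (93601/48) × (24000/1001) = 46800500/1001 ≈ 46753.746 → 46754.

frame 46754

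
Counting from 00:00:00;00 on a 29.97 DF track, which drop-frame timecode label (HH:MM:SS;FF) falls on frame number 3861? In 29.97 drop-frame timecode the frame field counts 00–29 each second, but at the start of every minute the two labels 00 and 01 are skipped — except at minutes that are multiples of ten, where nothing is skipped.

00:02:08;25

Each 10-minute DF block holds 10 × 60 × 30 − 9 × 2 = 17982 frames. 3861 ÷ 17982 → 0 full blocks, remainder 3861.
Within the partial block the first minute is 1800 frames and each further minute 1798, so 2 further minute boundaries passed. Total skipped labels = 18 × 0 + 2 × 2 = 4.
Non-drop label index = 3861 + 4 = 3865; at 30 labels/s that is 00:02:08:25, i.e. DF 00:02:08;25.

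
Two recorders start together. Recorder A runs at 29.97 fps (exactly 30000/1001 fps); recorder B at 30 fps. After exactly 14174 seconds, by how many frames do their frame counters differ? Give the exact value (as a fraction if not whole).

425220/1001 frames

A emits 30000/1001 × 14174 = 425220000/1001 frames; B emits 30 × 14174 = 425220.
Difference = 425220/1001 frames (≈ 424.7952); B is ahead of A.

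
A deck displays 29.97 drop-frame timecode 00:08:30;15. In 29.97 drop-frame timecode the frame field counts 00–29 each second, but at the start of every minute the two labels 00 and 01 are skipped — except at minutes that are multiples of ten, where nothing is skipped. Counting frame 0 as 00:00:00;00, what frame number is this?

15299

As if non-drop at 30 labels/s: (0 × 3600 + 8 × 60 + 30) × 30 + 15 = 15315.
Minute boundaries passed: 8; those not divisible by 10: 8 − 0 = 8; dropped labels = 2 × 8 = 16.
Actual frame index = 15315 − 16 = 15299.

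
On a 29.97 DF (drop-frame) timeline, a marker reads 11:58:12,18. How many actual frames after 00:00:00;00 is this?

1291484

As if non-drop at 30 labels/s: (11 × 3600 + 58 × 60 + 12) × 30 + 18 = 1292778.
Minute boundaries passed: 718; those not divisible by 10: 718 − 71 = 647; dropped labels = 2 × 647 = 1294.
Actual frame index = 1292778 − 1294 = 1291484.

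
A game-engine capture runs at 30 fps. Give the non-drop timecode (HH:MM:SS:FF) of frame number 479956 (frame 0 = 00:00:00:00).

04:26:38:16

479956 ÷ 30 = 15998 full seconds, remainder 16 frames.
15998 s = 4 h 26 min 38 s.
Timecode: 04:26:38:16.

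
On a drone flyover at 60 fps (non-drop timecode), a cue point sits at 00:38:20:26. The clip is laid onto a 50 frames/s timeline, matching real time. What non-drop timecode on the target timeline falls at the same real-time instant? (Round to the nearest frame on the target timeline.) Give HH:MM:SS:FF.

Source frame index: (0×3600 + 38×60 + 20) × 60 + 26 = 138026.
Real time: 138026 / (60) = 69013/30 s.
Target frame: (69013/30) × (50) = 345065/3 ≈ 115021.667 → 115022.
At 50 labels/s: frame 115022 → 00:38:20:22.

00:38:20:22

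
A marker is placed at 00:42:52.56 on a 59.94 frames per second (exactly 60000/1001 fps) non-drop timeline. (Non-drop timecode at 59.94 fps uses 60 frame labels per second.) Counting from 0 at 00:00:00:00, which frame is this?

154376

Total seconds to the label: (0 × 3600 + 42 × 60 + 52) = 2572.
Frame index = 2572 × 60 + 56 = 154376.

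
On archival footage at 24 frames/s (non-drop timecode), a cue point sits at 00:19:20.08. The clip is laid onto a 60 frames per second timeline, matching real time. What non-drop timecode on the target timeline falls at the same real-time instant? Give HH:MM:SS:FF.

Source frame index: (0×3600 + 19×60 + 20) × 24 + 8 = 27848.
Real time: 27848 / (24) = 3481/3 s.
Target frame: (3481/3) × (60) = 69620.
At 60 labels/s: frame 69620 → 00:19:20:20.

00:19:20:20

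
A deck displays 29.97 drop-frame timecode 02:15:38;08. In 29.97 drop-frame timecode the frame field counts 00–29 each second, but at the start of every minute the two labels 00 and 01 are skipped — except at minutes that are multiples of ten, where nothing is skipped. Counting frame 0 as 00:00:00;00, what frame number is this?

Complete 10-minute blocks: 13, each 17982 frames → 233766.
Remaining 5 whole minutes in the current block: 1800 + 4 × 1798 = 8992 frames.
Within the current minute: 38 × 30 + 8 − 2 = 1146 (labels ;00/;01 skipped at this minute). Total = 233766 + 8992 + 1146 = 243904.

243904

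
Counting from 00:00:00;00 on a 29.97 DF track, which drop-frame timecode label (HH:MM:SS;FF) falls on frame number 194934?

Ten DF minutes hold 17982 frames, so frame 194934 lies in block 10 (frames 179820–197801) with 15114 frames into that block.
The block's first minute is 1800 frames and the rest 1798 each; 15114 frames reaches minute 8, so 10 × 18 + 8 × 2 = 196 labels have been skipped so far.
Adding those back, label number 194934 + 196 = 195130 at 30 labels/s is 6504 s + 10 f = 1 h 48 min 24 s frame 10, i.e. 01:48:24;10.

01:48:24;10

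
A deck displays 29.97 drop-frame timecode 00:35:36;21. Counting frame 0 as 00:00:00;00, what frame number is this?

As if non-drop at 30 labels/s: (0 × 3600 + 35 × 60 + 36) × 30 + 21 = 64101.
Minute boundaries passed: 35; those not divisible by 10: 35 − 3 = 32; dropped labels = 2 × 32 = 64.
Actual frame index = 64101 − 64 = 64037.

64037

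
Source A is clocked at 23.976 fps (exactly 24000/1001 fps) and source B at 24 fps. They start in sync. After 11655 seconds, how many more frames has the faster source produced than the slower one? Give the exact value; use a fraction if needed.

39960/143 frames

A emits 24000/1001 × 11655 = 39960000/143 frames; B emits 24 × 11655 = 279720.
Difference = 39960/143 frames (≈ 279.4406); B is ahead of A.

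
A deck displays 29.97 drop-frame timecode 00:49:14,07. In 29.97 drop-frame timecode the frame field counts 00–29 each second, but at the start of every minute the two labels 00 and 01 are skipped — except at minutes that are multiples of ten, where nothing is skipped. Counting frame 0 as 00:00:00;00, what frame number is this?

88537

Complete 10-minute blocks: 4, each 17982 frames → 71928.
Remaining 9 whole minutes in the current block: 1800 + 8 × 1798 = 16184 frames.
Within the current minute: 14 × 30 + 7 − 2 = 425 (labels ;00/;01 skipped at this minute). Total = 71928 + 16184 + 425 = 88537.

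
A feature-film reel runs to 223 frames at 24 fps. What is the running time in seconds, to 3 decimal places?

9.292 seconds

Running time = 223 × 1/24 = 223/24 s ≈ 9.292 s.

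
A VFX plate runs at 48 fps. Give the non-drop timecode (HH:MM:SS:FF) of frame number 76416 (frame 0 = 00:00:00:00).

00:26:32:00

76416 ÷ 48 = 1592 full seconds, remainder 0 frames.
1592 s = 0 h 26 min 32 s.
Timecode: 00:26:32:00.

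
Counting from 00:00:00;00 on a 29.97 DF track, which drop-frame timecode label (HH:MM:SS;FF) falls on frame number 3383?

00:01:52;25

Ten DF minutes hold 17982 frames, so frame 3383 lies in block 0 (frames 0–17981) with 3383 frames into that block.
The block's first minute is 1800 frames and the rest 1798 each; 3383 frames reaches minute 1, so 0 × 18 + 1 × 2 = 2 labels have been skipped so far.
Adding those back, label number 3383 + 2 = 3385 at 30 labels/s is 112 s + 25 f = 0 h 1 min 52 s frame 25, i.e. 00:01:52;25.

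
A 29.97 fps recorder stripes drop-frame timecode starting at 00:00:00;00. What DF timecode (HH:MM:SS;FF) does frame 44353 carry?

Each 10-minute DF block holds 10 × 60 × 30 − 9 × 2 = 17982 frames. 44353 ÷ 17982 → 2 full blocks, remainder 8389.
Within the partial block the first minute is 1800 frames and each further minute 1798, so 4 further minute boundaries passed. Total skipped labels = 18 × 2 + 2 × 4 = 44.
Non-drop label index = 44353 + 44 = 44397; at 30 labels/s that is 00:24:39:27, i.e. DF 00:24:39;27.

00:24:39;27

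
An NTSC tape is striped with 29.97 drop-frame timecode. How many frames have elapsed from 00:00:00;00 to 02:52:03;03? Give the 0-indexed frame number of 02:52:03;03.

309383

Complete 10-minute blocks: 17, each 17982 frames → 305694.
Remaining 2 whole minutes in the current block: 1800 + 1 × 1798 = 3598 frames.
Within the current minute: 3 × 30 + 3 − 2 = 91 (labels ;00/;01 skipped at this minute). Total = 305694 + 3598 + 91 = 309383.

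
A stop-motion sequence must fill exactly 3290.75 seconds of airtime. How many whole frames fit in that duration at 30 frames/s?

Frames = 3290.75 × 30 = 197445/2 ≈ 98722.5000.
Complete frames: 98722.

98722 frames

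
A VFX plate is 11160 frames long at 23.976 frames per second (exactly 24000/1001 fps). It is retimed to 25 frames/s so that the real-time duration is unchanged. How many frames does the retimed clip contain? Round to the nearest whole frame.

11637 frames

Frames at target rate = 11160 × (25) / (24000/1001) = 93093/8 ≈ 11636.625.
Nearest whole frame: 11637.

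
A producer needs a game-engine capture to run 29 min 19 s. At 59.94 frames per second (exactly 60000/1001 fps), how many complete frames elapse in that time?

29 min 19 s = 1759 s.
Frames = 1759 × 60000/1001 = 105540000/1001 ≈ 105434.5654.
Complete frames: 105434.

105434 frames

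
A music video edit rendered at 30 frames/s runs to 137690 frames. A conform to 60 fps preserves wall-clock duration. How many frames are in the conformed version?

Target frames = source frames × (target rate / source rate) = 137690 × (60)/(30) = 137690 × 2 = 275380.

275380 frames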